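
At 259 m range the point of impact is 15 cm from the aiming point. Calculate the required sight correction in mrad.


1 mrad subtends 1 cm per 10 m of range, so adj = error_cm / (dist_m / 10) = 15 / (259/10) = 0.5792 mrad

0.5792 mrad


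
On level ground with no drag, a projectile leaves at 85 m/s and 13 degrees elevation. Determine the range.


R = v0^2 * sin(2*theta) / g = 85^2 * sin(2*13°) / 9.81 = 322.9 m

322.9 m


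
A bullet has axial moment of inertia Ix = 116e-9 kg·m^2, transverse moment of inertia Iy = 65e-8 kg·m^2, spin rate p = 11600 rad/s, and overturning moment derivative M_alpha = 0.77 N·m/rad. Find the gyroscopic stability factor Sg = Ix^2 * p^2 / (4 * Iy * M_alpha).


Sg = Ix^2 * p^2 / (4 * Iy * M_alpha) = (116e-9)^2 * 11600^2 / (4 * 65e-8 * 0.77) = 0.9044

0.9044


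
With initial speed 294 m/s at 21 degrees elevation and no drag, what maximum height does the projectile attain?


H = (v0*sin(theta))^2 / (2g) = (294*sin(21°))^2 / (2*9.81) = 565.8 m

565.8 m


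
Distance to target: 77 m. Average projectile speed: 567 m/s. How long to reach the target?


t = d/v = 77/567 = 0.1358 s

0.1358 s


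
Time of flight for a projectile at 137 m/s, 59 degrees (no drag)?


T = 2*v0*sin(theta)/g = 2*137*sin(59°)/9.81 = 23.94 s

23.94 s


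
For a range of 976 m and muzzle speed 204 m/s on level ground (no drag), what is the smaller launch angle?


sin(2*theta) = R*g/v0^2 = 976*9.81/204^2 = 0.230069, theta = arcsin(0.230069)/2 = 6.651°

6.651 degrees


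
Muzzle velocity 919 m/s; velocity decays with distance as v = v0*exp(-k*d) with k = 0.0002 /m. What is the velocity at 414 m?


v = v0*exp(-k*d) = 919*exp(-0.0002*414) = 846 m/s

846 m/s


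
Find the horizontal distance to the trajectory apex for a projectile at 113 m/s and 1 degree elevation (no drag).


R = v0^2*sin(2*theta)/g = 113^2*sin(2*1°)/9.81 = 45.4263 m
apex_dist = R/2 = 45.4263/2 = 22.71 m

22.71 m


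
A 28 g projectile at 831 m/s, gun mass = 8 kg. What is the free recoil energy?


v_r = m_p*v_p/m_gun = 0.028*831/8 = 2.9085 m/s, E_r = 0.5*m_gun*v_r^2 = 0.5*8*2.9085^2 = 33.84 J

33.84 J


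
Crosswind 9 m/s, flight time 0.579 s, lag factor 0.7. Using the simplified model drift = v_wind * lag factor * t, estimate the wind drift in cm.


drift = v_wind * lag * t = 9 * 0.7 * 0.579 = 3.6477 m ≈ 364.8 cm

364.8 cm


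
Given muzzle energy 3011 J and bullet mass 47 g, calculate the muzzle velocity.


v = sqrt(2*E/m) = sqrt(2*3011/0.047) = 357.9 m/s

357.9 m/s


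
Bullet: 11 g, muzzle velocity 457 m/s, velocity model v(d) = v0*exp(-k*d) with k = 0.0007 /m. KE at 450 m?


v = v0*exp(-k*d) = 457*exp(-0.0007*450) = 333.514 m/s
E = 0.5*m*v^2 = 0.5*0.011*333.514^2 = 611.8 J

611.8 J


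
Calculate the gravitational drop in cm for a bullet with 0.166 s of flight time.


drop = 0.5*g*t^2 = 0.5*9.81*0.166^2 = 0.135162 m ≈ 13.52 cm

13.52 cm


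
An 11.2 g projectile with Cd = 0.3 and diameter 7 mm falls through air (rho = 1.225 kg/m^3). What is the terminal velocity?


A = pi*(d/2)^2 = pi*(7/2000)^2 = 3.84845e-05 m^2
vt = sqrt(2mg/(Cd*rho*A)) = sqrt(2*0.0112*9.81/(0.3 * 1.225 * 3.84845e-05)) = 124.6 m/s

124.6 m/s


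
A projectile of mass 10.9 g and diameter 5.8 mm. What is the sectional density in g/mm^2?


SD = m/d^2 = 10.9/5.8^2 = 0.324 g/mm^2

0.324 g/mm^2


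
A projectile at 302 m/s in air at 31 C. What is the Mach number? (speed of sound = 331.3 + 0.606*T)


a = 331.3 + 0.606*(31) = 350.086 m/s
M = v/a = 302/350.086 = 0.8626

0.8626


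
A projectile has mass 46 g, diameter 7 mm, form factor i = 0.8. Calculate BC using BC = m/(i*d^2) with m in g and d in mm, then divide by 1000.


BC = m/(i*d^2*1000) = 46/(0.8 * 7^2 * 1000) = 0.001173

0.001173


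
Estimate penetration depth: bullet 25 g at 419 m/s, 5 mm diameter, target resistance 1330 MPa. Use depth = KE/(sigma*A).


A = pi*(d/2)^2 = pi*(5/2)^2 = 19.635 mm^2
E = 0.5*m*v^2 = 0.5*0.025*419^2 = 2194.51 J
depth = E/(sigma*A) = 2194.51 J / (1330 MPa * 19.635 mm^2) = 2194.51/(1330 * 19.635) m = 0.0840343 m ≈ 84.03 mm

84.03 mm


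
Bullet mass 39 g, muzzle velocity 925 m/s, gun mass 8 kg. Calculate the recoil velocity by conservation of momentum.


v_recoil = m_p * v_p / m_gun = 0.039 * 925 / 8 = 4.509 m/s

4.509 m/s


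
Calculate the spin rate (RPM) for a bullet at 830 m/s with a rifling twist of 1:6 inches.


twist_m = 6*0.0254 = 0.1524 m
spin = v/twist = 830/0.1524 = 5446.194 rev/s
RPM = spin*60 = 5446.194*60 ≈ 326772 RPM

326772 RPM


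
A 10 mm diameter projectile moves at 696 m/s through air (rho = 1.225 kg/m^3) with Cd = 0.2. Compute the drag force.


A = pi*(d/2)^2 = pi*(10/2000)^2 = 7.85398e-05 m^2
Fd = 0.5*Cd*rho*A*v^2 = 0.5*0.2*1.225*7.85398e-05*696^2 = 4.661 N

4.661 N


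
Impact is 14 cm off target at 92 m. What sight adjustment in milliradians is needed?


1 mrad subtends 1 cm per 10 m of range, so adj = error_cm / (dist_m / 10) = 14 / (92/10) = 1.522 mrad

1.522 mrad


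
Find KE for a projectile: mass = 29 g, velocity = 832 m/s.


E = 0.5*m*v^2 = 0.5*0.029*832^2 = 10037 J

10037 J


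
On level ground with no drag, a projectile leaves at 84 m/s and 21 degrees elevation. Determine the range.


R = v0^2 * sin(2*theta) / g = 84^2 * sin(2*21°) / 9.81 = 481.3 m

481.3 m


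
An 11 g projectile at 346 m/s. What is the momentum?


p = m*v = 0.011*346 = 3.806 kg·m/s

3.806 kg·m/s


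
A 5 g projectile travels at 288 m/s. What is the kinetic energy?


E = 0.5*m*v^2 = 0.5*0.005*288^2 = 207.4 J

207.4 J


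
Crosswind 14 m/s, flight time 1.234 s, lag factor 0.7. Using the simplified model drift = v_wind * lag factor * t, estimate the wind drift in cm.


drift = v_wind * lag * t = 14 * 0.7 * 1.234 = 12.0932 m ≈ 1209 cm

1209 cm


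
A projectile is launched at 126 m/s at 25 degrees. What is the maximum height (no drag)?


H = (v0*sin(theta))^2 / (2g) = (126*sin(25°))^2 / (2*9.81) = 144.5 m

144.5 m


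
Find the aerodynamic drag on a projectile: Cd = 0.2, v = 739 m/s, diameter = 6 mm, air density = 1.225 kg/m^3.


A = pi*(d/2)^2 = pi*(6/2000)^2 = 2.82743e-05 m^2
Fd = 0.5*Cd*rho*A*v^2 = 0.5*0.2*1.225*2.82743e-05*739^2 = 1.892 N

1.892 N


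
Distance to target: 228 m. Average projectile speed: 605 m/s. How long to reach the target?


t = d/v = 228/605 = 0.3769 s

0.3769 s


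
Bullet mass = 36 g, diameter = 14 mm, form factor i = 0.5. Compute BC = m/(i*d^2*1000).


BC = m/(i*d^2*1000) = 36/(0.5 * 14^2 * 1000) = 0.0003673

0.0003673


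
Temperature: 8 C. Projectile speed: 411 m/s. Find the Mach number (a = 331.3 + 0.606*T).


a = 331.3 + 0.606*(8) = 336.148 m/s
M = v/a = 411/336.148 = 1.223

1.223


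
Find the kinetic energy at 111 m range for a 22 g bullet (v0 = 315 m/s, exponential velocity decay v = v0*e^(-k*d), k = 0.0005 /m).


v = v0*exp(-k*d) = 315*exp(-0.0005*111) = 297.994 m/s
E = 0.5*m*v^2 = 0.5*0.022*297.994^2 = 976.8 J

976.8 J


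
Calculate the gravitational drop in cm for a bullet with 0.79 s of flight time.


drop = 0.5*g*t^2 = 0.5*9.81*0.79^2 = 3.06121 m ≈ 306.1 cm

306.1 cm


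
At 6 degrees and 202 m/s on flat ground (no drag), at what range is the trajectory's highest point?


R = v0^2*sin(2*theta)/g = 202^2*sin(2*6°)/9.81 = 864.794 m
apex_dist = R/2 = 864.794/2 = 432.4 m

432.4 m


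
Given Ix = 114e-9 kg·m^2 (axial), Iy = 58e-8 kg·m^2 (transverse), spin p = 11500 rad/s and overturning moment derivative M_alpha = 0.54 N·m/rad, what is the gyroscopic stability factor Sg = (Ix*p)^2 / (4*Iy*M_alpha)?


Sg = Ix^2 * p^2 / (4 * Iy * M_alpha) = (114e-9)^2 * 11500^2 / (4 * 58e-8 * 0.54) = 1.372

1.372


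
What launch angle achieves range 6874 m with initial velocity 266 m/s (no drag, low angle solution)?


sin(2*theta) = R*g/v0^2 = 6874*9.81/266^2 = 0.953049, theta = arcsin(0.953049)/2 = 36.19°

36.19 degrees


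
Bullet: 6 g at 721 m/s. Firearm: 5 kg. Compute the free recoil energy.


v_r = m_p*v_p/m_gun = 0.006*721/5 = 0.8652 m/s, E_r = 0.5*m_gun*v_r^2 = 0.5*5*0.8652^2 = 1.871 J

1.871 J


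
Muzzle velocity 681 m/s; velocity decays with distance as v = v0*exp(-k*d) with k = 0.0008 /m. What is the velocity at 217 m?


v = v0*exp(-k*d) = 681*exp(-0.0008*217) = 572.5 m/s

572.5 m/s


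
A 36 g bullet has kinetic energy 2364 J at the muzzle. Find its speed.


v = sqrt(2*E/m) = sqrt(2*2364/0.036) = 362.4 m/s

362.4 m/s


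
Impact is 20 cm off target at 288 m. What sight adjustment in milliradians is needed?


1 mrad subtends 1 cm per 10 m of range, so adj = error_cm / (dist_m / 10) = 20 / (288/10) = 0.6944 mrad

0.6944 mrad


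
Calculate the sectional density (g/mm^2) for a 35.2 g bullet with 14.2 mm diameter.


SD = m/d^2 = 35.2/14.2^2 = 0.1746 g/mm^2

0.1746 g/mm^2


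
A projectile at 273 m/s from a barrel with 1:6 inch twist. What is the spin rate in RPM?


twist_m = 6*0.0254 = 0.1524 m
spin = v/twist = 273/0.1524 = 1791.339 rev/s
RPM = spin*60 = 1791.339*60 ≈ 107480 RPM

107480 RPM


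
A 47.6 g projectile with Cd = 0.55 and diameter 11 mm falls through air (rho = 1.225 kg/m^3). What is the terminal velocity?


A = pi*(d/2)^2 = pi*(11/2000)^2 = 9.50332e-05 m^2
vt = sqrt(2mg/(Cd*rho*A)) = sqrt(2*0.0476*9.81/(0.55 * 1.225 * 9.50332e-05)) = 120.8 m/s

120.8 m/s


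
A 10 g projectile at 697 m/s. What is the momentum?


p = m*v = 0.01*697 = 6.97 kg·m/s

6.97 kg·m/s


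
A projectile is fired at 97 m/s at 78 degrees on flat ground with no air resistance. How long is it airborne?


T = 2*v0*sin(theta)/g = 2*97*sin(78°)/9.81 = 19.34 s

19.34 s


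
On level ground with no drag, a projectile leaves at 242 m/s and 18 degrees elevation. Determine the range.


R = v0^2 * sin(2*theta) / g = 242^2 * sin(2*18°) / 9.81 = 3509 m

3509 m


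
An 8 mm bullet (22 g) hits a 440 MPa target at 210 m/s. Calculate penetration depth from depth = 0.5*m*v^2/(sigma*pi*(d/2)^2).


A = pi*(d/2)^2 = pi*(8/2)^2 = 50.2655 mm^2
E = 0.5*m*v^2 = 0.5*0.022*210^2 = 485.1 J
depth = E/(sigma*A) = 485.1 J / (440 MPa * 50.2655 mm^2) = 485.1/(440 * 50.2655) m = 0.0219335 m ≈ 21.93 mm

21.93 mm


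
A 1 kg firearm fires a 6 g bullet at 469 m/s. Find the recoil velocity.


v_recoil = m_p * v_p / m_gun = 0.006 * 469 / 1 = 2.814 m/s

2.814 m/s


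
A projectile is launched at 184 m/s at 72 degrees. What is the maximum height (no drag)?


H = (v0*sin(theta))^2 / (2g) = (184*sin(72°))^2 / (2*9.81) = 1561 m

1561 m


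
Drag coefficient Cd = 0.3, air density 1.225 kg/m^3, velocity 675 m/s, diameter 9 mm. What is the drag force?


A = pi*(d/2)^2 = pi*(9/2000)^2 = 6.36173e-05 m^2
Fd = 0.5*Cd*rho*A*v^2 = 0.5*0.3*1.225*6.36173e-05*675^2 = 5.326 N

5.326 N


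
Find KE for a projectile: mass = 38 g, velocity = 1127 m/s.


E = 0.5*m*v^2 = 0.5*0.038*1127^2 = 24132 J

24132 J


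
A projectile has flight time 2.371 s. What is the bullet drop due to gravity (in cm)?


drop = 0.5*g*t^2 = 0.5*9.81*2.371^2 = 27.5741 m ≈ 2757 cm

2757 cm


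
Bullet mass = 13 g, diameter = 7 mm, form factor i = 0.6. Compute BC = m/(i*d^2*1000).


BC = m/(i*d^2*1000) = 13/(0.6 * 7^2 * 1000) = 0.0004422

0.0004422


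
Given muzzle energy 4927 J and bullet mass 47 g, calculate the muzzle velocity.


v = sqrt(2*E/m) = sqrt(2*4927/0.047) = 457.9 m/s

457.9 m/s


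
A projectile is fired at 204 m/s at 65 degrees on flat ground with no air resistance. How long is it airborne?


T = 2*v0*sin(theta)/g = 2*204*sin(65°)/9.81 = 37.69 s

37.69 s


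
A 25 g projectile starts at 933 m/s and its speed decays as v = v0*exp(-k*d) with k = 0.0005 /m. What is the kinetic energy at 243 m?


v = v0*exp(-k*d) = 933*exp(-0.0005*243) = 826.256 m/s
E = 0.5*m*v^2 = 0.5*0.025*826.256^2 = 8534 J

8534 J


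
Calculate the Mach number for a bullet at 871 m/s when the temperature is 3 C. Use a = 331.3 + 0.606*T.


a = 331.3 + 0.606*(3) = 333.118 m/s
M = v/a = 871/333.118 = 2.615

2.615


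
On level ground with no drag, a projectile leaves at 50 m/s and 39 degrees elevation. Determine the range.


R = v0^2 * sin(2*theta) / g = 50^2 * sin(2*39°) / 9.81 = 249.3 m

249.3 m


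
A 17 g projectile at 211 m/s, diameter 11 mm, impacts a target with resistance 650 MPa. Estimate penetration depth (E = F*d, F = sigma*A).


A = pi*(d/2)^2 = pi*(11/2)^2 = 95.0332 mm^2
E = 0.5*m*v^2 = 0.5*0.017*211^2 = 378.429 J
depth = E/(sigma*A) = 378.429 J / (650 MPa * 95.0332 mm^2) = 378.429/(650 * 95.0332) m = 0.00612626 m ≈ 6.126 mm

6.126 mm


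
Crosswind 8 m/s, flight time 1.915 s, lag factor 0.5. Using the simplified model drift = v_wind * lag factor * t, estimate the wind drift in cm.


drift = v_wind * lag * t = 8 * 0.5 * 1.915 = 7.66 m ≈ 766 cm

766 cm


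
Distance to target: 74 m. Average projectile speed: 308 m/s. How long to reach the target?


t = d/v = 74/308 = 0.2403 s

0.2403 s


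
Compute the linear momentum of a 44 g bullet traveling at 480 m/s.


p = m*v = 0.044*480 = 21.12 kg·m/s

21.12 kg·m/s


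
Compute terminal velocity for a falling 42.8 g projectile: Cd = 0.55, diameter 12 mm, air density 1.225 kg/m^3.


A = pi*(d/2)^2 = pi*(12/2000)^2 = 1.13097e-04 m^2
vt = sqrt(2mg/(Cd*rho*A)) = sqrt(2*0.0428*9.81/(0.55 * 1.225 * 1.13097e-04)) = 105 m/s

105 m/s


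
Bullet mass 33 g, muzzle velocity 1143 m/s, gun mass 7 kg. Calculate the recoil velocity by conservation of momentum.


v_recoil = m_p * v_p / m_gun = 0.033 * 1143 / 7 = 5.388 m/s

5.388 m/s


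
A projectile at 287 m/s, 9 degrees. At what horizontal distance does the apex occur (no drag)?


R = v0^2*sin(2*theta)/g = 287^2*sin(2*9°)/9.81 = 2594.64 m
apex_dist = R/2 = 2594.64/2 = 1297 m

1297 m


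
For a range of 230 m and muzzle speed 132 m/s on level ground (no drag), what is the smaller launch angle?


sin(2*theta) = R*g/v0^2 = 230*9.81/132^2 = 0.129494, theta = arcsin(0.129494)/2 = 3.72°

3.72 degrees


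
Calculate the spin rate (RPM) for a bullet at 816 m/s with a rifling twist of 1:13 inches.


twist_m = 13*0.0254 = 0.3302 m
spin = v/twist = 816/0.3302 = 2471.23 rev/s
RPM = spin*60 = 2471.23*60 ≈ 148274 RPM

148274 RPM


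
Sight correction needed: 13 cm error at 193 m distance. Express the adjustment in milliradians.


1 mrad subtends 1 cm per 10 m of range, so adj = error_cm / (dist_m / 10) = 13 / (193/10) = 0.6736 mrad

0.6736 mrad


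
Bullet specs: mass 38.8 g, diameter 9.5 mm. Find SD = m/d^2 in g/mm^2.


SD = m/d^2 = 38.8/9.5^2 = 0.4299 g/mm^2

0.4299 g/mm^2


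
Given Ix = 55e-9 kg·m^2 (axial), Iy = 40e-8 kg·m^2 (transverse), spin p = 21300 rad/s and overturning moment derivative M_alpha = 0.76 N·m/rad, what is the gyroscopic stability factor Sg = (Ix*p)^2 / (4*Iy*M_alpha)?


Sg = Ix^2 * p^2 / (4 * Iy * M_alpha) = (55e-9)^2 * 21300^2 / (4 * 40e-8 * 0.76) = 1.129

1.129


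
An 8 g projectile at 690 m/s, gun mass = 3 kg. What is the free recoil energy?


v_r = m_p*v_p/m_gun = 0.008*690/3 = 1.84 m/s, E_r = 0.5*m_gun*v_r^2 = 0.5*3*1.84^2 = 5.078 J

5.078 J


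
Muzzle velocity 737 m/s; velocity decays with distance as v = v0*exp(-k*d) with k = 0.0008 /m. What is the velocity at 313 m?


v = v0*exp(-k*d) = 737*exp(-0.0008*313) = 573.7 m/s

573.7 m/s


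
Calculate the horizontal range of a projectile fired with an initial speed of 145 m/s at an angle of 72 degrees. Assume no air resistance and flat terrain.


R = v0^2 * sin(2*theta) / g = 145^2 * sin(2*72°) / 9.81 = 1260 m

1260 m


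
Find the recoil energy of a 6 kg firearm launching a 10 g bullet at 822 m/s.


v_r = m_p*v_p/m_gun = 0.01*822/6 = 1.37 m/s, E_r = 0.5*m_gun*v_r^2 = 0.5*6*1.37^2 = 5.631 J

5.631 J


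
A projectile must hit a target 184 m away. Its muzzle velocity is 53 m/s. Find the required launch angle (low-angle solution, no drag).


sin(2*theta) = R*g/v0^2 = 184*9.81/53^2 = 0.642592, theta = arcsin(0.642592)/2 = 19.99°

19.99 degrees


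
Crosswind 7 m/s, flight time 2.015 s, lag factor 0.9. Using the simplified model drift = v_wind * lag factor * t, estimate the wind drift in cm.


drift = v_wind * lag * t = 7 * 0.9 * 2.015 = 12.6945 m ≈ 1269 cm

1269 cm


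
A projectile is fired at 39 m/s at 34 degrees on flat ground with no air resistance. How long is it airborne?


T = 2*v0*sin(theta)/g = 2*39*sin(34°)/9.81 = 4.446 s

4.446 s


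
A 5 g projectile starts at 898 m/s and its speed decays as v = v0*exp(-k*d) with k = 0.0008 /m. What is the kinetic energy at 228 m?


v = v0*exp(-k*d) = 898*exp(-0.0008*228) = 748.275 m/s
E = 0.5*m*v^2 = 0.5*0.005*748.275^2 = 1400 J

1400 J


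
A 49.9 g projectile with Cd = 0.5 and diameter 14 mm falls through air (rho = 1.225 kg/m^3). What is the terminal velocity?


A = pi*(d/2)^2 = pi*(14/2000)^2 = 1.53938e-04 m^2
vt = sqrt(2mg/(Cd*rho*A)) = sqrt(2*0.0499*9.81/(0.5 * 1.225 * 1.53938e-04)) = 101.9 m/s

101.9 m/s


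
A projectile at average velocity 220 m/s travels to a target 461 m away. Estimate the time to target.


t = d/v = 461/220 = 2.095 s

2.095 s


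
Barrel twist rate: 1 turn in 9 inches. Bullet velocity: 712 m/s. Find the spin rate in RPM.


twist_m = 9*0.0254 = 0.2286 m
spin = v/twist = 712/0.2286 = 3114.611 rev/s
RPM = spin*60 = 3114.611*60 ≈ 186877 RPM

186877 RPM


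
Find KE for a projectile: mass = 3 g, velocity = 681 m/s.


E = 0.5*m*v^2 = 0.5*0.003*681^2 = 695.6 J

695.6 J


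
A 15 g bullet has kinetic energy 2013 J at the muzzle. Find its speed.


v = sqrt(2*E/m) = sqrt(2*2013/0.015) = 518.1 m/s

518.1 m/s


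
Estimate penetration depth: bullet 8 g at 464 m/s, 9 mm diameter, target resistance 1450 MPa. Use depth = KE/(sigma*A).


A = pi*(d/2)^2 = pi*(9/2)^2 = 63.6173 mm^2
E = 0.5*m*v^2 = 0.5*0.008*464^2 = 861.184 J
depth = E/(sigma*A) = 861.184 J / (1450 MPa * 63.6173 mm^2) = 861.184/(1450 * 63.6173) m = 0.00933583 m ≈ 9.336 mm

9.336 mm


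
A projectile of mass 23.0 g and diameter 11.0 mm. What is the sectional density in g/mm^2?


SD = m/d^2 = 23.0/11.0^2 = 0.1901 g/mm^2

0.1901 g/mm^2


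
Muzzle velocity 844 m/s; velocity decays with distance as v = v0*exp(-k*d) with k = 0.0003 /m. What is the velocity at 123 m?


v = v0*exp(-k*d) = 844*exp(-0.0003*123) = 813.4 m/s

813.4 m/s


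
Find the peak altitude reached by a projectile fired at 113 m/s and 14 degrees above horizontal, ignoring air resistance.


H = (v0*sin(theta))^2 / (2g) = (113*sin(14°))^2 / (2*9.81) = 38.09 m

38.09 m


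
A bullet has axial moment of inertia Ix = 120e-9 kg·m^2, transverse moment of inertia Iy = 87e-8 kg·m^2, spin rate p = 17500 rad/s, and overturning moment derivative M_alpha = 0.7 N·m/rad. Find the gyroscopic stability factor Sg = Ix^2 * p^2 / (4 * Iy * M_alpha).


Sg = Ix^2 * p^2 / (4 * Iy * M_alpha) = (120e-9)^2 * 17500^2 / (4 * 87e-8 * 0.7) = 1.81

1.81


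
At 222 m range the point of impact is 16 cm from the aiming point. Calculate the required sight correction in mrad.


1 mrad subtends 1 cm per 10 m of range, so adj = error_cm / (dist_m / 10) = 16 / (222/10) = 0.7207 mrad

0.7207 mrad


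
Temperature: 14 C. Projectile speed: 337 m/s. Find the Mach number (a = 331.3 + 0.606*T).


a = 331.3 + 0.606*(14) = 339.784 m/s
M = v/a = 337/339.784 = 0.9918

0.9918


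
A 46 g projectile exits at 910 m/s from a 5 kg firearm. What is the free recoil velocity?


v_recoil = m_p * v_p / m_gun = 0.046 * 910 / 5 = 8.372 m/s

8.372 m/s


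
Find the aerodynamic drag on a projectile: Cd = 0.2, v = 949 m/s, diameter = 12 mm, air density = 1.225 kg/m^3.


A = pi*(d/2)^2 = pi*(12/2000)^2 = 1.13097e-04 m^2
Fd = 0.5*Cd*rho*A*v^2 = 0.5*0.2*1.225*1.13097e-04*949^2 = 12.48 N

12.48 N


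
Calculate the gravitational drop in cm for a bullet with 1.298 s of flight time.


drop = 0.5*g*t^2 = 0.5*9.81*1.298^2 = 8.26396 m ≈ 826.4 cm

826.4 cm


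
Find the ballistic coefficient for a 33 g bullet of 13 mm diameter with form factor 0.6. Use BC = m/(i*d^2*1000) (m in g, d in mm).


BC = m/(i*d^2*1000) = 33/(0.6 * 13^2 * 1000) = 0.0003254

0.0003254


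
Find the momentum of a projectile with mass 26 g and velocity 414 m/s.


p = m*v = 0.026*414 = 10.76 kg·m/s

10.76 kg·m/s


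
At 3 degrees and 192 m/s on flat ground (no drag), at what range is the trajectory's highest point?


R = v0^2*sin(2*theta)/g = 192^2*sin(2*3°)/9.81 = 392.797 m
apex_dist = R/2 = 392.797/2 = 196.4 m

196.4 m


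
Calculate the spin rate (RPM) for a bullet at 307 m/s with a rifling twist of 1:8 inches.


twist_m = 8*0.0254 = 0.2032 m
spin = v/twist = 307/0.2032 = 1510.827 rev/s
RPM = spin*60 = 1510.827*60 ≈ 90650 RPM

90650 RPM


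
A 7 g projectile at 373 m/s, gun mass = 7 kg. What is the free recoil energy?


v_r = m_p*v_p/m_gun = 0.007*373/7 = 0.373 m/s, E_r = 0.5*m_gun*v_r^2 = 0.5*7*0.373^2 = 0.487 J

0.487 J


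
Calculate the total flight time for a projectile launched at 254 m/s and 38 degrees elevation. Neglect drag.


T = 2*v0*sin(theta)/g = 2*254*sin(38°)/9.81 = 31.88 s

31.88 s


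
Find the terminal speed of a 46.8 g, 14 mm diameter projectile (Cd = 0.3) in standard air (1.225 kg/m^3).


A = pi*(d/2)^2 = pi*(14/2000)^2 = 1.53938e-04 m^2
vt = sqrt(2mg/(Cd*rho*A)) = sqrt(2*0.0468*9.81/(0.3 * 1.225 * 1.53938e-04)) = 127.4 m/s

127.4 m/s


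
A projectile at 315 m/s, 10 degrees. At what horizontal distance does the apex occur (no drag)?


R = v0^2*sin(2*theta)/g = 315^2*sin(2*10°)/9.81 = 3459.42 m
apex_dist = R/2 = 3459.42/2 = 1730 m

1730 m


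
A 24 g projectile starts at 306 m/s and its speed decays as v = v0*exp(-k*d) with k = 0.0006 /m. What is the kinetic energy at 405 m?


v = v0*exp(-k*d) = 306*exp(-0.0006*405) = 239.987 m/s
E = 0.5*m*v^2 = 0.5*0.024*239.987^2 = 691.1 J

691.1 J


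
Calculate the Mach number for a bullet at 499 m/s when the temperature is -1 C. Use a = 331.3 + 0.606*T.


a = 331.3 + 0.606*(-1) = 330.694 m/s
M = v/a = 499/330.694 = 1.509

1.509


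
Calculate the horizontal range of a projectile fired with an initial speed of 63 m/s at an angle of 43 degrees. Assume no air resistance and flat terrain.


R = v0^2 * sin(2*theta) / g = 63^2 * sin(2*43°) / 9.81 = 403.6 m

403.6 m


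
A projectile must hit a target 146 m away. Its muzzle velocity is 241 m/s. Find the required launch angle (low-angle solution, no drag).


sin(2*theta) = R*g/v0^2 = 146*9.81/241^2 = 0.0246597, theta = arcsin(0.0246597)/2 = 0.7065°

0.7065 degrees


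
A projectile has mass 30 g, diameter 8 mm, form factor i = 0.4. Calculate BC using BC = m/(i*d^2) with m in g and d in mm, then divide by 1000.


BC = m/(i*d^2*1000) = 30/(0.4 * 8^2 * 1000) = 0.001172

0.001172


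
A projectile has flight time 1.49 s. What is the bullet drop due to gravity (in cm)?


drop = 0.5*g*t^2 = 0.5*9.81*1.49^2 = 10.8896 m ≈ 1089 cm

1089 cm


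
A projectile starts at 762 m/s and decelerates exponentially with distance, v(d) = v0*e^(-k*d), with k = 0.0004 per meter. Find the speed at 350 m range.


v = v0*exp(-k*d) = 762*exp(-0.0004*350) = 662.5 m/s

662.5 m/s


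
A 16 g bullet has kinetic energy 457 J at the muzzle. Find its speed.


v = sqrt(2*E/m) = sqrt(2*457/0.016) = 239 m/s

239 m/s


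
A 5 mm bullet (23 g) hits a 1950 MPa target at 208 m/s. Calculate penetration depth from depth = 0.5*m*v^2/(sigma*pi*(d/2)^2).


A = pi*(d/2)^2 = pi*(5/2)^2 = 19.635 mm^2
E = 0.5*m*v^2 = 0.5*0.023*208^2 = 497.536 J
depth = E/(sigma*A) = 497.536 J / (1950 MPa * 19.635 mm^2) = 497.536/(1950 * 19.635) m = 0.0129945 m ≈ 12.99 mm

12.99 mm


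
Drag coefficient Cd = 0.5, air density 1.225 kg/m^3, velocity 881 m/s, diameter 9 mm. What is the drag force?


A = pi*(d/2)^2 = pi*(9/2000)^2 = 6.36173e-05 m^2
Fd = 0.5*Cd*rho*A*v^2 = 0.5*0.5*1.225*6.36173e-05*881^2 = 15.12 N

15.12 N


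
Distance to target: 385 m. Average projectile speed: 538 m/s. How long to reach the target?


t = d/v = 385/538 = 0.7156 s

0.7156 s


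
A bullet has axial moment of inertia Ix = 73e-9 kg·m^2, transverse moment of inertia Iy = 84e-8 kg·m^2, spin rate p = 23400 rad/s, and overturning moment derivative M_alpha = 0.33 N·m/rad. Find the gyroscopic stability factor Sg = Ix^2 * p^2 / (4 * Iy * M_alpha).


Sg = Ix^2 * p^2 / (4 * Iy * M_alpha) = (73e-9)^2 * 23400^2 / (4 * 84e-8 * 0.33) = 2.632

2.632


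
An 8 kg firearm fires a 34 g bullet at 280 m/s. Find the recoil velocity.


v_recoil = m_p * v_p / m_gun = 0.034 * 280 / 8 = 1.19 m/s

1.19 m/s


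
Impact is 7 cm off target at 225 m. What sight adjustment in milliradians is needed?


1 mrad subtends 1 cm per 10 m of range, so adj = error_cm / (dist_m / 10) = 7 / (225/10) = 0.3111 mrad

0.3111 mrad


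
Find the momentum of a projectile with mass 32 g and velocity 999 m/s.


p = m*v = 0.032*999 = 31.97 kg·m/s

31.97 kg·m/s


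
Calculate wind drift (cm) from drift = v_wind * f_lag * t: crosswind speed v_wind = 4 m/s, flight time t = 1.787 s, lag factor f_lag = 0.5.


drift = v_wind * lag * t = 4 * 0.5 * 1.787 = 3.574 m ≈ 357.4 cm

357.4 cm


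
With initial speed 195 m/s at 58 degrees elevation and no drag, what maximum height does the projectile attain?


H = (v0*sin(theta))^2 / (2g) = (195*sin(58°))^2 / (2*9.81) = 1394 m

1394 m


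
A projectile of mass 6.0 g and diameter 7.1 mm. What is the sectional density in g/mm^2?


SD = m/d^2 = 6.0/7.1^2 = 0.119 g/mm^2

0.119 g/mm^2


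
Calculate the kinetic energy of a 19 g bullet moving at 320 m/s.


E = 0.5*m*v^2 = 0.5*0.019*320^2 = 972.8 J

972.8 J


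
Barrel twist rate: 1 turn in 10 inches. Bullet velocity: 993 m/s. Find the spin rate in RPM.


twist_m = 10*0.0254 = 0.254 m
spin = v/twist = 993/0.254 = 3909.449 rev/s
RPM = spin*60 = 3909.449*60 ≈ 234567 RPM

234567 RPM


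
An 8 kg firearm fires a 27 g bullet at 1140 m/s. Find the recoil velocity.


v_recoil = m_p * v_p / m_gun = 0.027 * 1140 / 8 = 3.848 m/s

3.848 m/s


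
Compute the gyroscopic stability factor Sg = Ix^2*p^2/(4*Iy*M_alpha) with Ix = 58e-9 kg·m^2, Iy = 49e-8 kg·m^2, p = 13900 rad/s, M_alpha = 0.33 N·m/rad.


Sg = Ix^2 * p^2 / (4 * Iy * M_alpha) = (58e-9)^2 * 13900^2 / (4 * 49e-8 * 0.33) = 1.005

1.005


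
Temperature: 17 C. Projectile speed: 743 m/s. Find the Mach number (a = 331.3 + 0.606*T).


a = 331.3 + 0.606*(17) = 341.602 m/s
M = v/a = 743/341.602 = 2.175

2.175


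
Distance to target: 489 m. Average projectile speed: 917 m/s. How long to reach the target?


t = d/v = 489/917 = 0.5333 s

0.5333 s


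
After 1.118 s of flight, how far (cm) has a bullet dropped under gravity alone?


drop = 0.5*g*t^2 = 0.5*9.81*1.118^2 = 6.13088 m ≈ 613.1 cm

613.1 cm


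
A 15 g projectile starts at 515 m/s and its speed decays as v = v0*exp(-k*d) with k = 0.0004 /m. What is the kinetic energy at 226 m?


v = v0*exp(-k*d) = 515*exp(-0.0004*226) = 470.486 m/s
E = 0.5*m*v^2 = 0.5*0.015*470.486^2 = 1660 J

1660 J


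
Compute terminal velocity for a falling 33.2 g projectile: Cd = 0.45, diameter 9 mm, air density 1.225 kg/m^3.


A = pi*(d/2)^2 = pi*(9/2000)^2 = 6.36173e-05 m^2
vt = sqrt(2mg/(Cd*rho*A)) = sqrt(2*0.0332*9.81/(0.45 * 1.225 * 6.36173e-05)) = 136.3 m/s

136.3 m/s


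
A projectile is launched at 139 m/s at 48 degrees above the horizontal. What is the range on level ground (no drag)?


R = v0^2 * sin(2*theta) / g = 139^2 * sin(2*48°) / 9.81 = 1959 m

1959 m


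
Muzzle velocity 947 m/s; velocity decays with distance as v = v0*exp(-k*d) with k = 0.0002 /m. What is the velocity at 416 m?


v = v0*exp(-k*d) = 947*exp(-0.0002*416) = 871.4 m/s

871.4 m/s


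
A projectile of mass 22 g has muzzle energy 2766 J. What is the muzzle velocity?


v = sqrt(2*E/m) = sqrt(2*2766/0.022) = 501.5 m/s

501.5 m/s


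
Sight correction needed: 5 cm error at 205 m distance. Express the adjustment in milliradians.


1 mrad subtends 1 cm per 10 m of range, so adj = error_cm / (dist_m / 10) = 5 / (205/10) = 0.2439 mrad

0.2439 mrad


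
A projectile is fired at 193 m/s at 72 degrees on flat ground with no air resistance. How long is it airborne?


T = 2*v0*sin(theta)/g = 2*193*sin(72°)/9.81 = 37.42 s

37.42 s


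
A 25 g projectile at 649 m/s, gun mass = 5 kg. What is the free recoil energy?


v_r = m_p*v_p/m_gun = 0.025*649/5 = 3.245 m/s, E_r = 0.5*m_gun*v_r^2 = 0.5*5*3.245^2 = 26.33 J

26.33 J


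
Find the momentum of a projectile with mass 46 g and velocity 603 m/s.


p = m*v = 0.046*603 = 27.74 kg·m/s

27.74 kg·m/s


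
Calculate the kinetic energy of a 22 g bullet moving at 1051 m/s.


E = 0.5*m*v^2 = 0.5*0.022*1051^2 = 12151 J

12151 J


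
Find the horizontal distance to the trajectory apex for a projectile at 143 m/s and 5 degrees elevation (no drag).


R = v0^2*sin(2*theta)/g = 143^2*sin(2*5°)/9.81 = 361.971 m
apex_dist = R/2 = 361.971/2 = 181 m

181 m


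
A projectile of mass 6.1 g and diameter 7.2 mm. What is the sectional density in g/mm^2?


SD = m/d^2 = 6.1/7.2^2 = 0.1177 g/mm^2

0.1177 g/mm^2


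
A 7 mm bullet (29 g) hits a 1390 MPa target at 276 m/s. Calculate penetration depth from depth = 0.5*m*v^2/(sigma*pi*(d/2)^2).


A = pi*(d/2)^2 = pi*(7/2)^2 = 38.4845 mm^2
E = 0.5*m*v^2 = 0.5*0.029*276^2 = 1104.55 J
depth = E/(sigma*A) = 1104.55 J / (1390 MPa * 38.4845 mm^2) = 1104.55/(1390 * 38.4845) m = 0.0206484 m ≈ 20.65 mm

20.65 mm


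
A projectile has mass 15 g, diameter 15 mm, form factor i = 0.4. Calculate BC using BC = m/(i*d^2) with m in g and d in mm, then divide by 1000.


BC = m/(i*d^2*1000) = 15/(0.4 * 15^2 * 1000) = 0.0001667

0.0001667


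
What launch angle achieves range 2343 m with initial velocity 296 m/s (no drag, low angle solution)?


sin(2*theta) = R*g/v0^2 = 2343*9.81/296^2 = 0.262336, theta = arcsin(0.262336)/2 = 7.604°

7.604 degrees


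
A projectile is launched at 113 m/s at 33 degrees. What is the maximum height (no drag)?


H = (v0*sin(theta))^2 / (2g) = (113*sin(33°))^2 / (2*9.81) = 193.1 m

193.1 m


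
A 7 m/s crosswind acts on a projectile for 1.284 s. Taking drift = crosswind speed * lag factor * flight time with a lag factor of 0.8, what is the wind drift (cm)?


drift = v_wind * lag * t = 7 * 0.8 * 1.284 = 7.1904 m ≈ 719 cm

719 cm


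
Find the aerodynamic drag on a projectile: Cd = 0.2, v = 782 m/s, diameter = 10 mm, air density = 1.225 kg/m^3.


A = pi*(d/2)^2 = pi*(10/2000)^2 = 7.85398e-05 m^2
Fd = 0.5*Cd*rho*A*v^2 = 0.5*0.2*1.225*7.85398e-05*782^2 = 5.884 N

5.884 N


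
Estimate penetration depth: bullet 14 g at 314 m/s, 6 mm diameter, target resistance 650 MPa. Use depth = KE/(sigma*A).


A = pi*(d/2)^2 = pi*(6/2)^2 = 28.2743 mm^2
E = 0.5*m*v^2 = 0.5*0.014*314^2 = 690.172 J
depth = E/(sigma*A) = 690.172 J / (650 MPa * 28.2743 mm^2) = 690.172/(650 * 28.2743) m = 0.0375536 m ≈ 37.55 mm

37.55 mm


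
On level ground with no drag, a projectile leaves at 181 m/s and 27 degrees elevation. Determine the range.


R = v0^2 * sin(2*theta) / g = 181^2 * sin(2*27°) / 9.81 = 2702 m

2702 m


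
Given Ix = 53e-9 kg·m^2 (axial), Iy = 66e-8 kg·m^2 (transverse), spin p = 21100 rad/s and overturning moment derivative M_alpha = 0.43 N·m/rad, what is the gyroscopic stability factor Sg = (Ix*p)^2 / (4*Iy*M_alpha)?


Sg = Ix^2 * p^2 / (4 * Iy * M_alpha) = (53e-9)^2 * 21100^2 / (4 * 66e-8 * 0.43) = 1.102

1.102


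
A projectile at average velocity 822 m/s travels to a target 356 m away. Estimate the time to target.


t = d/v = 356/822 = 0.4331 s

0.4331 s


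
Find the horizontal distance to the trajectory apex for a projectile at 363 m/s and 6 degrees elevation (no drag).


R = v0^2*sin(2*theta)/g = 363^2*sin(2*6°)/9.81 = 2792.69 m
apex_dist = R/2 = 2792.69/2 = 1396 m

1396 m


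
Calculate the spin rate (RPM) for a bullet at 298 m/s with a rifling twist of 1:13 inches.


twist_m = 13*0.0254 = 0.3302 m
spin = v/twist = 298/0.3302 = 902.4833 rev/s
RPM = spin*60 = 902.4833*60 ≈ 54149 RPM

54149 RPM


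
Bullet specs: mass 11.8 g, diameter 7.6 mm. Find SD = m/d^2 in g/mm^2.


SD = m/d^2 = 11.8/7.6^2 = 0.2043 g/mm^2

0.2043 g/mm^2


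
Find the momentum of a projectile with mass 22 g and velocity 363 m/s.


p = m*v = 0.022*363 = 7.986 kg·m/s

7.986 kg·m/s


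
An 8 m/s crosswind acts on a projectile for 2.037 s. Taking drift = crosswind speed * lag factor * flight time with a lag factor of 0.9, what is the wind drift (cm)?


drift = v_wind * lag * t = 8 * 0.9 * 2.037 = 14.6664 m ≈ 1467 cm

1467 cm


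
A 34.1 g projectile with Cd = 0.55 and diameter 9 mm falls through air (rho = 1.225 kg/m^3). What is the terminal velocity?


A = pi*(d/2)^2 = pi*(9/2000)^2 = 6.36173e-05 m^2
vt = sqrt(2mg/(Cd*rho*A)) = sqrt(2*0.0341*9.81/(0.55 * 1.225 * 6.36173e-05)) = 124.9 m/s

124.9 m/s


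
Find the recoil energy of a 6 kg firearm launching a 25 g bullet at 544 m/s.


v_r = m_p*v_p/m_gun = 0.025*544/6 = 2.26667 m/s, E_r = 0.5*m_gun*v_r^2 = 0.5*6*2.26667^2 = 15.41 J

15.41 J


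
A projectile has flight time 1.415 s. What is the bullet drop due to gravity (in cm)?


drop = 0.5*g*t^2 = 0.5*9.81*1.415^2 = 9.82091 m ≈ 982.1 cm

982.1 cm


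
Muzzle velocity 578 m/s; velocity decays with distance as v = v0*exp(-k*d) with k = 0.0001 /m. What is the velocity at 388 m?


v = v0*exp(-k*d) = 578*exp(-0.0001*388) = 556 m/s

556 m/s


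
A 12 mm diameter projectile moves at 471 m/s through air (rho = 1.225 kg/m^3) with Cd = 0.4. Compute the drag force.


A = pi*(d/2)^2 = pi*(12/2000)^2 = 1.13097e-04 m^2
Fd = 0.5*Cd*rho*A*v^2 = 0.5*0.4*1.225*1.13097e-04*471^2 = 6.147 N

6.147 N


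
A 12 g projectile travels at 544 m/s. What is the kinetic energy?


E = 0.5*m*v^2 = 0.5*0.012*544^2 = 1776 J

1776 J


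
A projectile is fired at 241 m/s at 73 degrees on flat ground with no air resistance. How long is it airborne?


T = 2*v0*sin(theta)/g = 2*241*sin(73°)/9.81 = 46.99 s

46.99 s


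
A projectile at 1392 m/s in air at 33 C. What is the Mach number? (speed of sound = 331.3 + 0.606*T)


a = 331.3 + 0.606*(33) = 351.298 m/s
M = v/a = 1392/351.298 = 3.962

3.962


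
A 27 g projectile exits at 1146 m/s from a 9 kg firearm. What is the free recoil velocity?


v_recoil = m_p * v_p / m_gun = 0.027 * 1146 / 9 = 3.438 m/s

3.438 m/s


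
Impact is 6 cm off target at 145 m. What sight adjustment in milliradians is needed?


1 mrad subtends 1 cm per 10 m of range, so adj = error_cm / (dist_m / 10) = 6 / (145/10) = 0.4138 mrad

0.4138 mrad


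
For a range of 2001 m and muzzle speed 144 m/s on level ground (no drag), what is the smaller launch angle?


sin(2*theta) = R*g/v0^2 = 2001*9.81/144^2 = 0.946654, theta = arcsin(0.946654)/2 = 35.6°

35.6 degrees


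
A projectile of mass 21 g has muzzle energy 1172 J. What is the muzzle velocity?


v = sqrt(2*E/m) = sqrt(2*1172/0.021) = 334.1 m/s

334.1 m/s


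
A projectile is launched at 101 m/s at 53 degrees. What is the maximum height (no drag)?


H = (v0*sin(theta))^2 / (2g) = (101*sin(53°))^2 / (2*9.81) = 331.6 m

331.6 m


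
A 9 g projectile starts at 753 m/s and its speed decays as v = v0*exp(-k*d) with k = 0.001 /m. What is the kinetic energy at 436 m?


v = v0*exp(-k*d) = 753*exp(-0.001*436) = 486.903 m/s
E = 0.5*m*v^2 = 0.5*0.009*486.903^2 = 1067 J

1067 J


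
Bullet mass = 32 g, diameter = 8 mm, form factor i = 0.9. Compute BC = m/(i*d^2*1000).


BC = m/(i*d^2*1000) = 32/(0.9 * 8^2 * 1000) = 0.0005556

0.0005556


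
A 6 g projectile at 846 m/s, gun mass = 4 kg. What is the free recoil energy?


v_r = m_p*v_p/m_gun = 0.006*846/4 = 1.269 m/s, E_r = 0.5*m_gun*v_r^2 = 0.5*4*1.269^2 = 3.221 J

3.221 J


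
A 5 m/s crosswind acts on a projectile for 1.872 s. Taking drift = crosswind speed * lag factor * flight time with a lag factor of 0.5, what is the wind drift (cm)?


drift = v_wind * lag * t = 5 * 0.5 * 1.872 = 4.68 m ≈ 468 cm

468 cm


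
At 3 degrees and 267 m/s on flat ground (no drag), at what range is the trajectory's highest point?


R = v0^2*sin(2*theta)/g = 267^2*sin(2*3°)/9.81 = 759.605 m
apex_dist = R/2 = 759.605/2 = 379.8 m

379.8 m


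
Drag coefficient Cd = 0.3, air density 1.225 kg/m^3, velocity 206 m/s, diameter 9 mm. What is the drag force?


A = pi*(d/2)^2 = pi*(9/2000)^2 = 6.36173e-05 m^2
Fd = 0.5*Cd*rho*A*v^2 = 0.5*0.3*1.225*6.36173e-05*206^2 = 0.4961 N

0.4961 N


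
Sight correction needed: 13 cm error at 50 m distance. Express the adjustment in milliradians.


1 mrad subtends 1 cm per 10 m of range, so adj = error_cm / (dist_m / 10) = 13 / (50/10) = 2.6 mrad

2.6 mrad


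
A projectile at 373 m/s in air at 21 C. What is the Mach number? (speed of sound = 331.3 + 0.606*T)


a = 331.3 + 0.606*(21) = 344.026 m/s
M = v/a = 373/344.026 = 1.084

1.084


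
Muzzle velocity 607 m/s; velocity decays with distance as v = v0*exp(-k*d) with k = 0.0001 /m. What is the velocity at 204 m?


v = v0*exp(-k*d) = 607*exp(-0.0001*204) = 594.7 m/s

594.7 m/s


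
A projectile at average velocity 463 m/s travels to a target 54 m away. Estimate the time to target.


t = d/v = 54/463 = 0.1166 s

0.1166 s


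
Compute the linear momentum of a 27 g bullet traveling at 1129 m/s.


p = m*v = 0.027*1129 = 30.48 kg·m/s

30.48 kg·m/s


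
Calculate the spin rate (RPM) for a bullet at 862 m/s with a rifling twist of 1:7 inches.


twist_m = 7*0.0254 = 0.1778 m
spin = v/twist = 862/0.1778 = 4848.144 rev/s
RPM = spin*60 = 4848.144*60 ≈ 290889 RPM

290889 RPM


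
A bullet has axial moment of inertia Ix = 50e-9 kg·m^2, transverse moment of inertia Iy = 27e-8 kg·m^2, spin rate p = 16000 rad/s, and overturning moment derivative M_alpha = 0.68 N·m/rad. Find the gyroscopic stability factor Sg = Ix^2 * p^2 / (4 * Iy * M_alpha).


Sg = Ix^2 * p^2 / (4 * Iy * M_alpha) = (50e-9)^2 * 16000^2 / (4 * 27e-8 * 0.68) = 0.8715

0.8715


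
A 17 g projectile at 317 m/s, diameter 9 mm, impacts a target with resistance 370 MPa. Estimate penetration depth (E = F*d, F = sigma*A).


A = pi*(d/2)^2 = pi*(9/2)^2 = 63.6173 mm^2
E = 0.5*m*v^2 = 0.5*0.017*317^2 = 854.157 J
depth = E/(sigma*A) = 854.157 J / (370 MPa * 63.6173 mm^2) = 854.157/(370 * 63.6173) m = 0.0362878 m ≈ 36.29 mm

36.29 mm


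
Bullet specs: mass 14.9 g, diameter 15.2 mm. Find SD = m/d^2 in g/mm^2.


SD = m/d^2 = 14.9/15.2^2 = 0.06449 g/mm^2

0.06449 g/mm^2


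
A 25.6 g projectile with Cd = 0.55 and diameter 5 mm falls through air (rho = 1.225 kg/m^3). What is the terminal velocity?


A = pi*(d/2)^2 = pi*(5/2000)^2 = 1.96350e-05 m^2
vt = sqrt(2mg/(Cd*rho*A)) = sqrt(2*0.0256*9.81/(0.55 * 1.225 * 1.96350e-05)) = 194.9 m/s

194.9 m/s


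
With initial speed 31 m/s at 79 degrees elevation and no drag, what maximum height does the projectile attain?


H = (v0*sin(theta))^2 / (2g) = (31*sin(79°))^2 / (2*9.81) = 47.2 m

47.2 m


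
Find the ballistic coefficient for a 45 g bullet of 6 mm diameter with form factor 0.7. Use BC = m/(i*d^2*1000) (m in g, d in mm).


BC = m/(i*d^2*1000) = 45/(0.7 * 6^2 * 1000) = 0.001786

0.001786


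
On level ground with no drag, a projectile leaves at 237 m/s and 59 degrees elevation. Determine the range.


R = v0^2 * sin(2*theta) / g = 237^2 * sin(2*59°) / 9.81 = 5055 m

5055 m


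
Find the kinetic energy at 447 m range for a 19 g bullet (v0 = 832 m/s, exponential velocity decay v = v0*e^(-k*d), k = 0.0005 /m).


v = v0*exp(-k*d) = 832*exp(-0.0005*447) = 665.363 m/s
E = 0.5*m*v^2 = 0.5*0.019*665.363^2 = 4206 J

4206 J
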